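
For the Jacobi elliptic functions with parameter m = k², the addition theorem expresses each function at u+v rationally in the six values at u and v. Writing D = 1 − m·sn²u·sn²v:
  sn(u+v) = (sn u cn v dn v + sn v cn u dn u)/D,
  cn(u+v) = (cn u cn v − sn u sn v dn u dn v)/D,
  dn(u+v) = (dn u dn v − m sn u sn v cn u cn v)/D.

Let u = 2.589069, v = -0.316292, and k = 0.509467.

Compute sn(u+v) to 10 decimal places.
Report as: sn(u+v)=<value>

sn(u+v)=0.8738938565

sn u = 0.6989532940860143, cn u = -0.7151673179657398, dn u = 0.9344502774694471
sn v = -0.3097707435759127, cn v = 0.9508112780275727, dn v = 0.9874682212090169
m = k² = 0.259556624089
D = 1 − m·sn²u·sn²v = 0.9878322794933859
sn(u+v) = (sn u·cn v·dn v + sn v·cn u·dn u)/D = 0.8632605602945145/0.9878322794933859 = 0.8738938564927657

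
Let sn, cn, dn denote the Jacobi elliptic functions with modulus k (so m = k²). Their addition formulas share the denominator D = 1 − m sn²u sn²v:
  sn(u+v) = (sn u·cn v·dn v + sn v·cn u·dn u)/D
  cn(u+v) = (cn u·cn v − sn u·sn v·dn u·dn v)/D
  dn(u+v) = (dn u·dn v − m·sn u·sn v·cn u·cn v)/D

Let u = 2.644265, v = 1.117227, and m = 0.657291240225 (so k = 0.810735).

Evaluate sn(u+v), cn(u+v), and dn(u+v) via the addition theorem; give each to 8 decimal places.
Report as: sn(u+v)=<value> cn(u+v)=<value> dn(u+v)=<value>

sn(u+v)=0.26668150 cn(u+v)=-0.96378471 dn(u+v)=0.97634732

sn u = 0.9275770513654813, cn u = -0.3736319228600781, dn u = 0.6591412229567757
sn v = 0.8409867519861302, cn v = 0.5410557115342367, dn v = 0.7315224130076208
m = k² = 0.657291240225
D = 1 − m·sn²u·sn²v = 0.6000219633522361
sn(u+v) = (sn u·cn v·dn v + sn v·cn u·dn u)/D = 0.160014759953629/0.6000219633522361 = 0.2666815045563492
cn(u+v) = (cn u·cn v − sn u·sn v·dn u·dn v)/D = -0.5782919964015192/0.6000219633522361 = -0.9637847140972728
dn(u+v) = (dn u·dn v − m·sn u·sn v·cn u·cn v)/D = 0.5858298354504358/0.6000219633522361 = 0.9763473193172615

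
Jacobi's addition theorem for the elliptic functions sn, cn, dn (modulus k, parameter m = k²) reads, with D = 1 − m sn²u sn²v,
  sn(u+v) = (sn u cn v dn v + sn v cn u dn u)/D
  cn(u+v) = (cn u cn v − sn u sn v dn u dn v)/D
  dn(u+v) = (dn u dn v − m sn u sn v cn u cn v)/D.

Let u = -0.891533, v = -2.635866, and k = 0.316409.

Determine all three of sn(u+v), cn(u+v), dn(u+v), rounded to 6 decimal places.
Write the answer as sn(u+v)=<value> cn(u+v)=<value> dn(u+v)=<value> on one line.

sn u = -0.7716737118381348, cn u = 0.6360186180120479, dn u = 0.969733825996937
sn v = -0.5529824953660671, cn v = -0.8331928707200497, dn v = 0.9845740071649007
m = k² = 0.100114655281
D = 1 − m·sn²u·sn²v = 0.9817699510199669
sn(u+v) = (sn u·cn v·dn v + sn v·cn u·dn u)/D = 0.2919725140013093/0.9817699510199669 = 0.2973940215811018
cn(u+v) = (cn u·cn v − sn u·sn v·dn u·dn v)/D = -0.9373496080937483/0.9817699510199669 = -0.9547548355090008
dn(u+v) = (dn u·dn v − m·sn u·sn v·cn u·cn v)/D = 0.9774137648432133/0.9817699510199669 = 0.9955629257421986

sn(u+v)=0.297394 cn(u+v)=-0.954755 dn(u+v)=0.995563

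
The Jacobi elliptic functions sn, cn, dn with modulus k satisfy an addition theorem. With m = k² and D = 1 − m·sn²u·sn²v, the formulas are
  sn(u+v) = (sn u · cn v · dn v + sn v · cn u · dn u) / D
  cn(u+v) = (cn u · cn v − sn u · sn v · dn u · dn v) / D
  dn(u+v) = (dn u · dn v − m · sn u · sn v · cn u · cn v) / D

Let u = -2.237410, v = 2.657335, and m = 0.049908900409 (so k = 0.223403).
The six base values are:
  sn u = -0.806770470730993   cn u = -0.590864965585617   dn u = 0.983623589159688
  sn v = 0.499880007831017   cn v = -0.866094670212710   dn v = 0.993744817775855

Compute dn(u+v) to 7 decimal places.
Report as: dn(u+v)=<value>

dn(u+v)=0.9958547

m = k² = 0.049908900409
D = 1 − m·sn²u·sn²v = 0.9918827387219231
dn(u+v) = (dn u·dn v − m·sn u·sn v·cn u·cn v)/D = 0.9877710849702651/0.9918827387219231 = 0.9958546977468767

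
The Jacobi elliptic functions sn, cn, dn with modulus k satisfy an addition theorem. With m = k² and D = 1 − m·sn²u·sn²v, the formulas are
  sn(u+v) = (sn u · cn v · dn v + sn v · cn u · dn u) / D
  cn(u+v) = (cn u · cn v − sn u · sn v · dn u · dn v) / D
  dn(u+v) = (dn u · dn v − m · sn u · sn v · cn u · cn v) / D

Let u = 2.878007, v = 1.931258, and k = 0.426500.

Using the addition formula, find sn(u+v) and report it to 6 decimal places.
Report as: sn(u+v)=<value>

sn(u+v)=-0.991687

sn u = 0.4086767357416993, cn u = -0.9126792019452998, dn u = 0.9846924855764235
sn v = 0.9678046038679246, cn v = -0.2517026990956781, dn v = 0.9108358965211129
m = k² = 0.18190225
D = 1 − m·sn²u·sn²v = 0.9715440381357712
sn(u+v) = (sn u·cn v·dn v + sn v·cn u·dn u)/D = -0.9634672491016803/0.9715440381357712 = -0.9916866464956247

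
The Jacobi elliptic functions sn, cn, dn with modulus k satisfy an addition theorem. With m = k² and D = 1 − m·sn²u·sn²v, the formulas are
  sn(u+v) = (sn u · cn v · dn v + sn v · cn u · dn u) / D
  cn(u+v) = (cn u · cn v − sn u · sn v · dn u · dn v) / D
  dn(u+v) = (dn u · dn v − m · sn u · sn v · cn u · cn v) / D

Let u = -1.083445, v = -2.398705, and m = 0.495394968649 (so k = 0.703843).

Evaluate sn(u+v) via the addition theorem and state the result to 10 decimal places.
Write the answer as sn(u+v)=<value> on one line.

sn(u+v)=-0.2156783369

sn u = -0.8419814339497897, cn u = 0.539506501243364, dn u = 0.8054801610920582
sn v = -0.9214152381582708, cn v = -0.3885794113044811, dn v = 0.7611876765170136
m = k² = 0.495394968649
D = 1 − m·sn²u·sn²v = 0.7018276264877867
sn(u+v) = (sn u·cn v·dn v + sn v·cn u·dn u)/D = -0.1513690152938501/0.7018276264877867 = -0.2156783369320447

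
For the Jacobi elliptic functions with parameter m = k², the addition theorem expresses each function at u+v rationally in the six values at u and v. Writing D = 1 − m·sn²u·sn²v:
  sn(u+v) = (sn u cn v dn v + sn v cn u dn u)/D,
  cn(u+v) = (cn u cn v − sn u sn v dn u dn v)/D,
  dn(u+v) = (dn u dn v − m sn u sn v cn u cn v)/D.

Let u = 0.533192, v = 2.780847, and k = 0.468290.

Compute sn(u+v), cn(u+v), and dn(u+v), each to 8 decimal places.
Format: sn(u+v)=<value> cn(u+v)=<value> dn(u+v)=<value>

sn u = 0.5037815823936696, cn u = 0.8638310698515829, dn u = 0.9717734812578123
sn v = 0.5245343796994283, cn v = -0.8513892673233179, dn v = 0.9693625934068268
m = k² = 0.2192955241
D = 1 − m·sn²u·sn²v = 0.9846869303751065
sn(u+v) = (sn u·cn v·dn v + sn v·cn u·dn u)/D = 0.02454598944886275/0.9846869303751065 = 0.02492770919536041
cn(u+v) = (cn u·cn v − sn u·sn v·dn u·dn v)/D = -0.9843809451901871/0.9846869303751065 = -0.9996892563763359
dn(u+v) = (dn u·dn v − m·sn u·sn v·cn u·cn v)/D = 0.9846198373335051/0.9846869303751065 = 0.9999318635806653

sn(u+v)=0.02492771 cn(u+v)=-0.99968926 dn(u+v)=0.99993186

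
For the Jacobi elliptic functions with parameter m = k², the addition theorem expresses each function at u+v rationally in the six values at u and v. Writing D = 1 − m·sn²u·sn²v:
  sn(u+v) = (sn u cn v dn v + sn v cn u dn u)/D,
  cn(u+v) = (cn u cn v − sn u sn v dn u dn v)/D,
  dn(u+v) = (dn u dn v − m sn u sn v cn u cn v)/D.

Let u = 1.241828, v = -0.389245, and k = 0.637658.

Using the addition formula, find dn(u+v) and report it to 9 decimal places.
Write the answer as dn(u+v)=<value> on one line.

sn u = 0.9113687798461865, cn u = 0.4115907519875455, dn u = 0.813802462762457
sn v = -0.3759096102791524, cn v = 0.9266563359195121, dn v = 0.9708465694067033
m = k² = 0.406607724964
D = 1 − m·sn²u·sn²v = 0.9522766659000159
dn(u+v) = (dn u·dn v − m·sn u·sn v·cn u·cn v)/D = 0.8432070469141607/0.9522766659000159 = 0.8854643583198888

dn(u+v)=0.885464358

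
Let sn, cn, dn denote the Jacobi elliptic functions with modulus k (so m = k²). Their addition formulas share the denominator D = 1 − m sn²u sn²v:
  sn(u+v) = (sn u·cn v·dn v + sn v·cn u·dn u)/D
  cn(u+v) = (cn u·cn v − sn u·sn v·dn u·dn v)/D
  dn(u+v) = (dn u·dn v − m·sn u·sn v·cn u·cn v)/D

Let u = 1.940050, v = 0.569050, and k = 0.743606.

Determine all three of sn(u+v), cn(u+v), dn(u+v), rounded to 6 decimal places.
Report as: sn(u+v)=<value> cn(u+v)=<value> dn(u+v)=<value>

sn(u+v)=0.913265 cn(u+v)=-0.407366 dn(u+v)=0.734037

sn u = 0.9996718524445821, cn u = -0.02561615564478001, dn u = 0.6688893447550268
sn v = 0.5254466046346615, cn v = 0.8508265779099204, dn v = 0.9205073495982819
m = k² = 0.552949883236
D = 1 − m·sn²u·sn²v = 0.8474339583185698
sn(u+v) = (sn u·cn v·dn v + sn v·cn u·dn u)/D = 0.7739319172086819/0.8474339583185698 = 0.9132651690572721
cn(u+v) = (cn u·cn v − sn u·sn v·dn u·dn v)/D = -0.3452154417710387/0.8474339583185698 = -0.4073655986786222
dn(u+v) = (dn u·dn v − m·sn u·sn v·cn u·cn v)/D = 0.6220478948457398/0.8474339583185698 = 0.7340370169729471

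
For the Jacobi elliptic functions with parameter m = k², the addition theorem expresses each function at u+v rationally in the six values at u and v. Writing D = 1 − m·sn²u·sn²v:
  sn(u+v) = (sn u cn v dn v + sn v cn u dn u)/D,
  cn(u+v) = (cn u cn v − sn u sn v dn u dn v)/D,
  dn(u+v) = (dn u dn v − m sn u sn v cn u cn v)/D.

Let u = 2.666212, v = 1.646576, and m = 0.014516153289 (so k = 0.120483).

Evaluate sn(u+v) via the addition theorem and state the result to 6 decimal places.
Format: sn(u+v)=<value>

sn u = 0.4676315598955909, cn u = -0.8839234832210401, dn u = 0.9984115474648763
sn v = 0.997584260659077, cn v = -0.06946684738263777, dn v = 0.9927506718621956
m = k² = 0.014516153289
D = 1 − m·sn²u·sn²v = 0.9968409365445858
sn(u+v) = (sn u·cn v·dn v + sn v·cn u·dn u)/D = -0.9126368724327913/0.9968409365445858 = -0.9155290869136289

sn(u+v)=-0.915529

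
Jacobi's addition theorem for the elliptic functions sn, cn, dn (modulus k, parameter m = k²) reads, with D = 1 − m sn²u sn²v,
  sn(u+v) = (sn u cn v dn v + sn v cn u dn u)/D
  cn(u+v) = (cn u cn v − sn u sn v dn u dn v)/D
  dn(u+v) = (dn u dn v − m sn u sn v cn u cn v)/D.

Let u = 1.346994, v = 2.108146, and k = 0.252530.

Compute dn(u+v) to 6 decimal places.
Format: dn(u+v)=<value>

sn u = 0.9708970135813803, cn u = 0.2394973674568407, dn u = 0.9694774170572174
sn v = 0.8794442371805191, cn v = -0.4760019261410344, dn v = 0.9750270688382435
m = k² = 0.0637714009
D = 1 − m·sn²u·sn²v = 0.9535068573577385
dn(u+v) = (dn u·dn v − m·sn u·sn v·cn u·cn v)/D = 0.9514742264879815/0.9535068573577385 = 0.9978682577329443

dn(u+v)=0.997868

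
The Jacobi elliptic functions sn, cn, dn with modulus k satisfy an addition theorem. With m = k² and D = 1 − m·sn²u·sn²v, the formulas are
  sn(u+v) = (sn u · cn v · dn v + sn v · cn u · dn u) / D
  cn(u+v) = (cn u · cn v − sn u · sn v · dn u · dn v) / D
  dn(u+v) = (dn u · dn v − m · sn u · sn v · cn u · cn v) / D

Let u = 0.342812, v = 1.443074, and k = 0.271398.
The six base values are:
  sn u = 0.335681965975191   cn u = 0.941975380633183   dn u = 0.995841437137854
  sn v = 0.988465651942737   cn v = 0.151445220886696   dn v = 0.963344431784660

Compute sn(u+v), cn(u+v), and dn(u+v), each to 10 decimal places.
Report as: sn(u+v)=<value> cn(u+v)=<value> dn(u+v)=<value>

sn(u+v)=0.9841934700 cn(u+v)=-0.1770966222 dn(u+v)=0.9636665616

m = k² = 0.073656874404
D = 1 − m·sn²u·sn²v = 0.9918905300053281
sn(u+v) = (sn u·cn v·dn v + sn v·cn u·dn u)/D = 0.9762121826015561/0.9918905300053281 = 0.9841934700155996
cn(u+v) = (cn u·cn v − sn u·sn v·dn u·dn v)/D = -0.1756604624113142/0.9918905300053281 = -0.1770966221548366
dn(u+v) = (dn u·dn v − m·sn u·sn v·cn u·cn v)/D = 0.9558517364996134/0.9918905300053281 = 0.9636665615654974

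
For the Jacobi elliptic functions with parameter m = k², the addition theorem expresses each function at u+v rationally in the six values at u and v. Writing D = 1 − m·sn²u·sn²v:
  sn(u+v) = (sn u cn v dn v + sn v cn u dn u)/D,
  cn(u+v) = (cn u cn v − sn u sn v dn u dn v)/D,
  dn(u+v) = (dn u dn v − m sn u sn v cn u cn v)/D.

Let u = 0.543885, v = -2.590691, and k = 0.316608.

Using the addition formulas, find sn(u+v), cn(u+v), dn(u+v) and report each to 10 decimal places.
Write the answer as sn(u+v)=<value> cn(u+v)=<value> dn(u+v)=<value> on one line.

sn(u+v)=-0.9158510356 cn(u+v)=-0.4015182195 dn(u+v)=0.9570370188

sn u = 0.5152973397029625, cn u = 0.8570114653229848, dn u = 0.9866017289223176
sn v = -0.5895281849804056, cn v = -0.8077478066288442, dn v = 0.9824265998182835
m = k² = 0.100240625664
D = 1 − m·sn²u·sn²v = 0.9907494252686069
sn(u+v) = (sn u·cn v·dn v + sn v·cn u·dn u)/D = -0.9073788871728415/0.9907494252686069 = -0.9158510356206743
cn(u+v) = (cn u·cn v − sn u·sn v·dn u·dn v)/D = -0.3978039451577255/0.9907494252686069 = -0.4015182194527894
dn(u+v) = (dn u·dn v − m·sn u·sn v·cn u·cn v)/D = 0.948183876314413/0.9907494252686069 = 0.9570370187773223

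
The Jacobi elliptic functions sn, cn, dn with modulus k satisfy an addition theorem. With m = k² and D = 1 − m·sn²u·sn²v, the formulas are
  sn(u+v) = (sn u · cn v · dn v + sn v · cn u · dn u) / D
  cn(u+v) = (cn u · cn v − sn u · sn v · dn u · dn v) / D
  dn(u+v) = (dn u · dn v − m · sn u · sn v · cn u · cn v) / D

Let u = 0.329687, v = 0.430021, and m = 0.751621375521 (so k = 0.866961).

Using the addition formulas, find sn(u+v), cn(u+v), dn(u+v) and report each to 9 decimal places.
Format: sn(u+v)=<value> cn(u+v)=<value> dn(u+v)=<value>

sn u = 0.31960333905499, cn u = 0.9475514263958981, dn u = 0.9608458053962041
sn v = 0.4081970028529737, cn v = 0.9128938639633029, dn v = 0.9352867174217761
m = k² = 0.751621375521
D = 1 − m·sn²u·sn²v = 0.9872073251455623
sn(u+v) = (sn u·cn v·dn v + sn v·cn u·dn u)/D = 0.6445262189584944/0.9872073251455623 = 0.6528782784948034
cn(u+v) = (cn u·cn v − sn u·sn v·dn u·dn v)/D = 0.7477728638404331/0.9872073251455623 = 0.7574628396625552
dn(u+v) = (dn u·dn v − m·sn u·sn v·cn u·cn v)/D = 0.813845332640418/0.9872073251455623 = 0.824391505118155

sn(u+v)=0.652878278 cn(u+v)=0.757462840 dn(u+v)=0.824391505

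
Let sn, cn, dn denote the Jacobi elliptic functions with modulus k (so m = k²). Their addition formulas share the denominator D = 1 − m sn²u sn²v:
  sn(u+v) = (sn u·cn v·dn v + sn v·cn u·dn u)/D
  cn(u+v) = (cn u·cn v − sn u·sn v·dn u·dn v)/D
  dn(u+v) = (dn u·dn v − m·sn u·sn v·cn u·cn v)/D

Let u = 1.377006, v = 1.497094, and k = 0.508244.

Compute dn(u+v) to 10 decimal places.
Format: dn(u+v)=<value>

dn(u+v)=0.9697289467

sn u = 0.9635246999592528, cn u = 0.2676194173979755, dn u = 0.871887824609737
sn v = 0.9861474403731023, cn v = 0.1658711121490982, dn v = 0.8653294354495176
m = k² = 0.258311963536
D = 1 − m·sn²u·sn²v = 0.7667863699998465
dn(u+v) = (dn u·dn v − m·sn u·sn v·cn u·cn v)/D = 0.7435749389515261/0.7667863699998465 = 0.9697289467360706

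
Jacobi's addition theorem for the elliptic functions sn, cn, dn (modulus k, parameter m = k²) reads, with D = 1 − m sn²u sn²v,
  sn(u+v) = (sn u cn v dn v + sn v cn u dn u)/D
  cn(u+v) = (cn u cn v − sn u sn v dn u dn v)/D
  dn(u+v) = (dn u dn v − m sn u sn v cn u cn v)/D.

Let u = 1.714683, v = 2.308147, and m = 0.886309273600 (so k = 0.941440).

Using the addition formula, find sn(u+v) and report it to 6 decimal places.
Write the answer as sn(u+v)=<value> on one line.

sn(u+v)=0.776846

sn u = 0.9562353882205011, cn u = 0.2925985001923072, dn u = 0.4353976392270579
sn v = 0.9974679343976093, cn v = 0.07111764794034276, dn v = 0.3437636257736634
m = k² = 0.8863092736
D = 1 − m·sn²u·sn²v = 0.1936700265564098
sn(u+v) = (sn u·cn v·dn v + sn v·cn u·dn u)/D = 0.1504518375739606/0.1936700265564098 = 0.7768462691367418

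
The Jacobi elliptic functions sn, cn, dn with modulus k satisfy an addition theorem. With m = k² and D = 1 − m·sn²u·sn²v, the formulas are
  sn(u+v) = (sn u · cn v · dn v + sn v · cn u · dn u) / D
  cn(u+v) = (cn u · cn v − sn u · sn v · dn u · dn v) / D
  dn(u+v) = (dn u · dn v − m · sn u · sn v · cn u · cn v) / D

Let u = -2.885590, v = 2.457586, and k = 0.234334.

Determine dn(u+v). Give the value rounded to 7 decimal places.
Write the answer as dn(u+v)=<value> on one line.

sn u = -0.2957801213679125, cn u = -0.9552560493415276, dn u = 0.9975950773191921
sn v = 0.6633907494657332, cn v = -0.7482731543515996, dn v = 0.9878429736164449
m = k² = 0.054912423556
D = 1 − m·sn²u·sn²v = 0.9978857935186329
dn(u+v) = (dn u·dn v − m·sn u·sn v·cn u·cn v)/D = 0.9931690296560674/0.9978857935186329 = 0.9952732427967195

dn(u+v)=0.9952732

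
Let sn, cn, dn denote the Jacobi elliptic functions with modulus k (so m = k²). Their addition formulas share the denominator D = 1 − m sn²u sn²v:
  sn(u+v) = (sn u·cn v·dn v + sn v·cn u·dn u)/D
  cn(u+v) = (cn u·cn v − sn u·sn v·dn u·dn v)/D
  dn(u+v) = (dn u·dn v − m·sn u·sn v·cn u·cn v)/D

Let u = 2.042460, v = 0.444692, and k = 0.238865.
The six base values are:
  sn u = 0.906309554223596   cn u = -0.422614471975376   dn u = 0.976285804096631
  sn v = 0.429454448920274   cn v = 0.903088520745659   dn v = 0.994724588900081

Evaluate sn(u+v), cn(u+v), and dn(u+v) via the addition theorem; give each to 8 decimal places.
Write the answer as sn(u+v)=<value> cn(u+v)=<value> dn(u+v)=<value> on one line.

m = k² = 0.057056488225
D = 1 − m·sn²u·sn²v = 0.9913564456600468
sn(u+v) = (sn u·cn v·dn v + sn v·cn u·dn u)/D = 0.6369702591925623/0.9913564456600468 = 0.6425239498679674
cn(u+v) = (cn u·cn v − sn u·sn v·dn u·dn v)/D = -0.7596423443015017/0.9913564456600468 = -0.7662656026770781
dn(u+v) = (dn u·dn v − m·sn u·sn v·cn u·cn v)/D = 0.9796111524421133/0.9913564456600468 = 0.9881523005480501

sn(u+v)=0.64252395 cn(u+v)=-0.76626560 dn(u+v)=0.98815230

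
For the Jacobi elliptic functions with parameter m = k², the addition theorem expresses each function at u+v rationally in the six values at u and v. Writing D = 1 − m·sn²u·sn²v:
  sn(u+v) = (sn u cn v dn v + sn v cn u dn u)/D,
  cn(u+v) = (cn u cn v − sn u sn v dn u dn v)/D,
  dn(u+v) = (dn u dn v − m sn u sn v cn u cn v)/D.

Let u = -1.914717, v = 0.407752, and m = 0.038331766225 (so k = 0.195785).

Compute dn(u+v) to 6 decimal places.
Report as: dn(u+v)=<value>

dn(u+v)=0.980765

sn u = -0.948479684914985, cn u = -0.3168379511731049, dn u = 0.9826068478654706
sn v = 0.3961621203275256, cn v = 0.9181805783273784, dn v = 0.9969874838573745
m = k² = 0.038331766225
D = 1 − m·sn²u·sn²v = 0.9945879625592528
dn(u+v) = (dn u·dn v − m·sn u·sn v·cn u·cn v)/D = 0.975456621906513/0.9945879625592528 = 0.9807645564063419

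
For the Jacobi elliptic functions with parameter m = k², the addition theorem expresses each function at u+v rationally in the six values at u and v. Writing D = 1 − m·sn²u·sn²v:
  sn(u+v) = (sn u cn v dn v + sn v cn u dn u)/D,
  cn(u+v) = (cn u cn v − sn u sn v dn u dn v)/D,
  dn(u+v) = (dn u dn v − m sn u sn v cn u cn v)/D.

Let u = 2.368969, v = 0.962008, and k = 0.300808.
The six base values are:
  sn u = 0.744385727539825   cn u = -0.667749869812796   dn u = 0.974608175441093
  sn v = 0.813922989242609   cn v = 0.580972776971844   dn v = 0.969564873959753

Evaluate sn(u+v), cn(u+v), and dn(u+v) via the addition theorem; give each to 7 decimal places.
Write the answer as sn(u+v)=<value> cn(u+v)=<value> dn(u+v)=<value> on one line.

m = k² = 0.090485452864
D = 1 − m·sn²u·sn²v = 0.9667844483176629
sn(u+v) = (sn u·cn v·dn v + sn v·cn u·dn u)/D = -0.1103909604423733/0.9667844483176629 = -0.1141836327988816
cn(u+v) = (cn u·cn v − sn u·sn v·dn u·dn v)/D = -0.9604613502694933/0.9667844483176629 = -0.9934596609831977
dn(u+v) = (dn u·dn v − m·sn u·sn v·cn u·cn v)/D = 0.9662140026553829/0.9667844483176629 = 0.9994099556904616

sn(u+v)=-0.1141836 cn(u+v)=-0.9934597 dn(u+v)=0.9994100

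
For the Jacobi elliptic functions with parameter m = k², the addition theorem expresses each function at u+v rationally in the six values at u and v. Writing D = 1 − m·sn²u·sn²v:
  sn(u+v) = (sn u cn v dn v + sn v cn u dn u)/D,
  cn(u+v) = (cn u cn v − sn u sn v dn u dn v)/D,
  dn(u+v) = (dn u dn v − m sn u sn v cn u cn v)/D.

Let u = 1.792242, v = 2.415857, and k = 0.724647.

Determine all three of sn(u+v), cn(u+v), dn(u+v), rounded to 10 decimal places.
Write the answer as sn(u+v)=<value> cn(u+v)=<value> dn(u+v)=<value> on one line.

sn(u+v)=-0.4333912516 cn(u+v)=-0.9012058716 dn(u+v)=0.9494045692

sn u = 0.9983343882712597, cn u = 0.05769271353515678, dn u = 0.6903872378941996
sn v = 0.9281626198670841, cn v = -0.3721748931369104, dn v = 0.740015097714281
m = k² = 0.525113274609
D = 1 − m·sn²u·sn²v = 0.5491280608872357
sn(u+v) = (sn u·cn v·dn v + sn v·cn u·dn u)/D = -0.2379872975927565/0.5491280608872357 = -0.4333912515930006
cn(u+v) = (cn u·cn v − sn u·sn v·dn u·dn v)/D = -0.4948774327429696/0.5491280608872357 = -0.9012058716201601
dn(u+v) = (dn u·dn v − m·sn u·sn v·cn u·cn v)/D = 0.5213446900646092/0.5491280608872357 = 0.949404569167825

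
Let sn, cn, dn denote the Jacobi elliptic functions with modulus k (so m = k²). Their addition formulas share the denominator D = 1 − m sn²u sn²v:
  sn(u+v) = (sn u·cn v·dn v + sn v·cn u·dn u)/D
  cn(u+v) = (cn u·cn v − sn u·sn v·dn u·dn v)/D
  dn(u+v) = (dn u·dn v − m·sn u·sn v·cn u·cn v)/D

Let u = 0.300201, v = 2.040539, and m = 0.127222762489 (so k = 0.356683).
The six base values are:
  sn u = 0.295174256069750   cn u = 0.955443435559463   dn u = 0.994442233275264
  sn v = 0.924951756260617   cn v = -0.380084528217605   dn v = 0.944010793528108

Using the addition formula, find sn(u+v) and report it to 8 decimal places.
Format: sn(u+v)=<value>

m = k² = 0.127222762489
D = 1 − m·sn²u·sn²v = 0.9905166901858661
sn(u+v) = (sn u·cn v·dn v + sn v·cn u·dn u)/D = 0.7729177946569051/0.9905166901858661 = 0.7803177900130794

sn(u+v)=0.78031779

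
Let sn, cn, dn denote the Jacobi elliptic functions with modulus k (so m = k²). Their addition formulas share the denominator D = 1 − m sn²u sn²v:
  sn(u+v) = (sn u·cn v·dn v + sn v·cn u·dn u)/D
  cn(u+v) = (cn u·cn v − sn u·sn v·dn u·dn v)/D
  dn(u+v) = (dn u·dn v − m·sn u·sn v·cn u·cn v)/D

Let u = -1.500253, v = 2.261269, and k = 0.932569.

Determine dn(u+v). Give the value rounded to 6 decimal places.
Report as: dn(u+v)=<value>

dn(u+v)=0.796762

sn u = -0.9247853994575187, cn u = 0.3804891127879975, dn u = 0.5061828304632567
sn v = 0.9975491102148241, cn v = 0.06996979855346694, dn v = 0.3668417097782681
m = k² = 0.869684939761
D = 1 − m·sn²u·sn²v = 0.2598624305027283
dn(u+v) = (dn u·dn v − m·sn u·sn v·cn u·cn v)/D = 0.2070484245984754/0.2598624305027283 = 0.7967616719274146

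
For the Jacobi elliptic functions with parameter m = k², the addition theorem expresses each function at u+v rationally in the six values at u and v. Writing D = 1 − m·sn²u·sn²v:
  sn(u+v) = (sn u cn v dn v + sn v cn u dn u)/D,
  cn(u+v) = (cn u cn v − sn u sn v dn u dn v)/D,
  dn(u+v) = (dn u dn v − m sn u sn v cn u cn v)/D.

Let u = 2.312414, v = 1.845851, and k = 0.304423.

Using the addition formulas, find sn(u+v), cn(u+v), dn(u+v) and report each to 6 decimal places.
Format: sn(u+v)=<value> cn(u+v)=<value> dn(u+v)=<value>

sn u = 0.7810172522861827, cn u = -0.6245094487926834, dn u = 0.9713240270262623
sn v = 0.9746611770430195, cn v = -0.223686365174804, dn v = 0.9549678546732365
m = k² = 0.092673362929
D = 1 − m·sn²u·sn²v = 0.94629885909231
sn(u+v) = (sn u·cn v·dn v + sn v·cn u·dn u)/D = -0.7580661400006654/0.94629885909231 = -0.80108533653713
cn(u+v) = (cn u·cn v − sn u·sn v·dn u·dn v)/D = -0.5664073252562146/0.94629885909231 = -0.5985501512698774
dn(u+v) = (dn u·dn v − m·sn u·sn v·cn u·cn v)/D = 0.9177284238929188/0.94629885909231 = 0.969808232436425

sn(u+v)=-0.801085 cn(u+v)=-0.598550 dn(u+v)=0.969808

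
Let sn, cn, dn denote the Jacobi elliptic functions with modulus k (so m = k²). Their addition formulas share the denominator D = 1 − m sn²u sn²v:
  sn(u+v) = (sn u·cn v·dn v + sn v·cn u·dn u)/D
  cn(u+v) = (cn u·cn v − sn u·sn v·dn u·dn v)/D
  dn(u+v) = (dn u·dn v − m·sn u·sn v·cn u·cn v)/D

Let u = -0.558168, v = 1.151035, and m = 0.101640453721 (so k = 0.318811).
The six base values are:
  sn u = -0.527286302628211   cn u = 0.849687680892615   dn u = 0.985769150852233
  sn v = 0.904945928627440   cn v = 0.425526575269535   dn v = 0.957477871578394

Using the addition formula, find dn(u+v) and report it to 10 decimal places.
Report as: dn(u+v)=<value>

dn(u+v)=0.9841635116

m = k² = 0.101640453721
D = 1 − m·sn²u·sn²v = 0.9768577897150778
dn(u+v) = (dn u·dn v − m·sn u·sn v·cn u·cn v)/D = 0.9613877926309861/0.9768577897150778 = 0.984163511570498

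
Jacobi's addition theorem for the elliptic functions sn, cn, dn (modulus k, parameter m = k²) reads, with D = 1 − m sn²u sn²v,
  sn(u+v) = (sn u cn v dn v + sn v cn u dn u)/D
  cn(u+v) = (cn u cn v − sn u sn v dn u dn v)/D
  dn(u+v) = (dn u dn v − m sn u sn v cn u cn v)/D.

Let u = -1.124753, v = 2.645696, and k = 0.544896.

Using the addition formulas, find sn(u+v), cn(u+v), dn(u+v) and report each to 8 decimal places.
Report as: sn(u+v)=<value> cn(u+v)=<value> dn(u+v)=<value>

sn(u+v)=0.98713729 cn(u+v)=0.15987487 dn(u+v)=0.84301685

sn u = -0.8773314802958194, cn u = 0.4798848546077969, dn u = 0.8783302209194754
sn v = 0.6874004661786538, cn v = -0.7262785960617106, dn v = 0.9272019653966511
m = k² = 0.296911650816
D = 1 − m·sn²u·sn²v = 0.8920122953181346
sn(u+v) = (sn u·cn v·dn v + sn v·cn u·dn u)/D = 0.8805385978788229/0.8920122953181346 = 0.987137287793528
cn(u+v) = (cn u·cn v − sn u·sn v·dn u·dn v)/D = 0.1426103525145478/0.8920122953181346 = 0.1598748730965486
dn(u+v) = (dn u·dn v − m·sn u·sn v·cn u·cn v)/D = 0.7519813922845631/0.8920122953181346 = 0.8430168465518408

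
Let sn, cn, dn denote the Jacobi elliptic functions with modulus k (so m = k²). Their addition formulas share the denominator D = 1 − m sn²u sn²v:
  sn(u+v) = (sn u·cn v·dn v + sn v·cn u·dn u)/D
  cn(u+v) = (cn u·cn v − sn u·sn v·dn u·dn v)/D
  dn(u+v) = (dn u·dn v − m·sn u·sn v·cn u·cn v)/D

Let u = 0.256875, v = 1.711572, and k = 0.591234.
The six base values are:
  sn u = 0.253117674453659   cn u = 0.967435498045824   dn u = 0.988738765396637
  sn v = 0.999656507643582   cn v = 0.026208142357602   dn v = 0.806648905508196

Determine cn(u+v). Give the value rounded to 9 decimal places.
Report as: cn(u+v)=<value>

cn(u+v)=-0.180493266

m = k² = 0.349557642756
D = 1 − m·sn²u·sn²v = 0.9776197290274649
cn(u+v) = (cn u·cn v − sn u·sn v·dn u·dn v)/D = -0.1764537781558205/0.9776197290274649 = -0.1804932663658051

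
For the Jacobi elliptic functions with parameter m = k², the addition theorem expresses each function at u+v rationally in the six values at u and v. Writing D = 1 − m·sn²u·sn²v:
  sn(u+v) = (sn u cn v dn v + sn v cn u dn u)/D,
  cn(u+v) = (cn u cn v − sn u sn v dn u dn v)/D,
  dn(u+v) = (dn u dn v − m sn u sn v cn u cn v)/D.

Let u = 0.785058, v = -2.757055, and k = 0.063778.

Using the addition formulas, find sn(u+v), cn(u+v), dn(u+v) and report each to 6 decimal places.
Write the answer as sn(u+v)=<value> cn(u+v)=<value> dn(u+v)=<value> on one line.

sn u = 0.7066611476884823, cn u = 0.707552134013881, dn u = 0.9989838567553886
sn v = -0.3780613690747586, cn v = -0.9257805362035428, dn v = 0.9997092635124474
m = k² = 0.004067633284
D = 1 − m·sn²u·sn²v = 0.9997096720640144
sn(u+v) = (sn u·cn v·dn v + sn v·cn u·dn u)/D = -0.9212492446527751/0.9997096720640144 = -0.9215167867194394
cn(u+v) = (cn u·cn v − sn u·sn v·dn u·dn v)/D = -0.3882257817881634/0.9997096720640144 = -0.3883385273112614
dn(u+v) = (dn u·dn v − m·sn u·sn v·cn u·cn v)/D = 0.9979815766613957/0.9997096720640144 = 0.9982714027373059

sn(u+v)=-0.921517 cn(u+v)=-0.388339 dn(u+v)=0.998271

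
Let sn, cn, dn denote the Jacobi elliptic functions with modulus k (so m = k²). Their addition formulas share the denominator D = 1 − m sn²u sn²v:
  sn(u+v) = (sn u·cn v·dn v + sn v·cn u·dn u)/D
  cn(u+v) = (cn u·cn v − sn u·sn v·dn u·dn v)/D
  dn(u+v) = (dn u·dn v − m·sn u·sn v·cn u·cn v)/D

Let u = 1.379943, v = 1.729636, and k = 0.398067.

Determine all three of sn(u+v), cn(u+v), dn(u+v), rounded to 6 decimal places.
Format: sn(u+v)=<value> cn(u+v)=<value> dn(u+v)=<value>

sn u = 0.9717388338713486, cn u = 0.2360585494032181, dn u = 0.9221564308110756
sn v = 0.9965640123413343, cn v = -0.08282613902712688, dn v = 0.9179486410835383
m = k² = 0.158457336489
D = 1 − m·sn²u·sn²v = 0.8513989529864801
sn(u+v) = (sn u·cn v·dn v + sn v·cn u·dn u)/D = 0.1430535122910698/0.8513989529864801 = 0.1680217150717372
cn(u+v) = (cn u·cn v − sn u·sn v·dn u·dn v)/D = -0.8392948646141375/0.8513989529864801 = -0.9857832942712876
dn(u+v) = (dn u·dn v − m·sn u·sn v·cn u·cn v)/D = 0.8494924705411673/0.8513989529864801 = 0.9977607648698352

sn(u+v)=0.168022 cn(u+v)=-0.985783 dn(u+v)=0.997761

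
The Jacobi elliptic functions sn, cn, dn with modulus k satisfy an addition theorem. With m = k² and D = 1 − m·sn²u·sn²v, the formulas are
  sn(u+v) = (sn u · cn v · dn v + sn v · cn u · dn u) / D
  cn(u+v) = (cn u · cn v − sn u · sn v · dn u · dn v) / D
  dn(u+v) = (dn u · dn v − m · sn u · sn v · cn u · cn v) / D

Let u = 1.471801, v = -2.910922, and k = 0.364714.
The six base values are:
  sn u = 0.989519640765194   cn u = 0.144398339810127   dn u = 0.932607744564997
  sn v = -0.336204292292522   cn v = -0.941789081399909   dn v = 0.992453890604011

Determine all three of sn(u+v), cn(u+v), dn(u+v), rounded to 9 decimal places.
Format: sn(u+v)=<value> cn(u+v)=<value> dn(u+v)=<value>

m = k² = 0.133016301796
D = 1 − m·sn²u·sn²v = 0.9852782236984694
sn(u+v) = (sn u·cn v·dn v + sn v·cn u·dn u)/D = -0.9701620591347766/0.9852782236984694 = -0.9846579735549714
cn(u+v) = (cn u·cn v − sn u·sn v·dn u·dn v)/D = 0.1719266038453074/0.9852782236984694 = 0.1744954873760846
dn(u+v) = (dn u·dn v − m·sn u·sn v·cn u·cn v)/D = 0.9195522370251579/0.9852782236984694 = 0.9332919523719972

sn(u+v)=-0.984657974 cn(u+v)=0.174495487 dn(u+v)=0.933291952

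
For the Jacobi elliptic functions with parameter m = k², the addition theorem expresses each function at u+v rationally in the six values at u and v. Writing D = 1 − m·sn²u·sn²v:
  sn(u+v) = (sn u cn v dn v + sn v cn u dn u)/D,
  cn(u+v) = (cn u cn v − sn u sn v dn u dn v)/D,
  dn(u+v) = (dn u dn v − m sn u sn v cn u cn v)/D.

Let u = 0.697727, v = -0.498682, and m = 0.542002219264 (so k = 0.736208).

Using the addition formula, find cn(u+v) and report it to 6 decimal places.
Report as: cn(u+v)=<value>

cn(u+v)=0.980395

sn u = 0.6210828948123147, cn u = 0.783744880539296, dn u = 0.8893401578723938
sn v = -0.4689315976257072, cn v = 0.8832344857104493, dn v = 0.938517673221116
m = k² = 0.542002219264
D = 1 − m·sn²u·sn²v = 0.9540252690115857
cn(u+v) = (cn u·cn v − sn u·sn v·dn u·dn v)/D = 0.9353218111062187/0.9540252690115857 = 0.980395217492777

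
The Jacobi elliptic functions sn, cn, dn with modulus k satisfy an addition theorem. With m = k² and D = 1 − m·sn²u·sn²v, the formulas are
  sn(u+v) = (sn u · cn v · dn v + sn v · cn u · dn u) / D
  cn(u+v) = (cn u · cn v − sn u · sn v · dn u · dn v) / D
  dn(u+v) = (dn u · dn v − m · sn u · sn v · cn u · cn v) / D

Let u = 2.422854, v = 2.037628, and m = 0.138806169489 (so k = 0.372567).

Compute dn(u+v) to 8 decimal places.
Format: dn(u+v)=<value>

sn u = 0.7348328147060015, cn u = -0.6782482837658016, dn u = 0.96179392103658
sn v = 0.9287847783881274, cn v = -0.3706195292136088, dn v = 0.9382217671228563
m = k² = 0.138806169489
D = 1 − m·sn²u·sn²v = 0.9353429282627436
dn(u+v) = (dn u·dn v − m·sn u·sn v·cn u·cn v)/D = 0.8785621536888177/0.9353429282627436 = 0.9392941638214046

dn(u+v)=0.93929416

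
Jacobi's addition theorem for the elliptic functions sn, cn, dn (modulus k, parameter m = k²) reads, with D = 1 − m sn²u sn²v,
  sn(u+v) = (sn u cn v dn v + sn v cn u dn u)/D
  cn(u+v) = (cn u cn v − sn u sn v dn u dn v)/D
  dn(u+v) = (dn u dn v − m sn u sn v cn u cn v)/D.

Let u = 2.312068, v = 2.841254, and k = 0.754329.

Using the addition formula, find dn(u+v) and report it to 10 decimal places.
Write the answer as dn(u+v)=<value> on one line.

dn(u+v)=0.7210146781

sn u = 0.9656473470157136, cn u = -0.2598561163442454, dn u = 0.6851353339066653
sn v = 0.7943490430186503, cn v = -0.6074616019596255, dn v = 0.8005989868249308
m = k² = 0.569012240241
D = 1 − m·sn²u·sn²v = 0.665203071181214
dn(u+v) = (dn u·dn v − m·sn u·sn v·cn u·cn v)/D = 0.4796211782477371/0.665203071181214 = 0.7210146781133534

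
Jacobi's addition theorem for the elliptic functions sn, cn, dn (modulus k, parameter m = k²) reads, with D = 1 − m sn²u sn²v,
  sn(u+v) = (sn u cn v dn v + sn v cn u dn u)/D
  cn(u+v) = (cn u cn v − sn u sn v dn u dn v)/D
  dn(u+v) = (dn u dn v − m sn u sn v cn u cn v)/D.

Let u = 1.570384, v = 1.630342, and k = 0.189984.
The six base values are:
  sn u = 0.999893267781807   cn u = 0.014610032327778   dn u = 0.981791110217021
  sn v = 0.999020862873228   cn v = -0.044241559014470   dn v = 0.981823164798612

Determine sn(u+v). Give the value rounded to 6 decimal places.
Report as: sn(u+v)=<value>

m = k² = 0.036093920256
D = 1 − m·sn²u·sn²v = 0.9639844162124749
sn(u+v) = (sn u·cn v·dn v + sn v·cn u·dn u)/D = -0.02910279620190553/0.9639844162124749 = -0.03019011066200772

sn(u+v)=-0.030190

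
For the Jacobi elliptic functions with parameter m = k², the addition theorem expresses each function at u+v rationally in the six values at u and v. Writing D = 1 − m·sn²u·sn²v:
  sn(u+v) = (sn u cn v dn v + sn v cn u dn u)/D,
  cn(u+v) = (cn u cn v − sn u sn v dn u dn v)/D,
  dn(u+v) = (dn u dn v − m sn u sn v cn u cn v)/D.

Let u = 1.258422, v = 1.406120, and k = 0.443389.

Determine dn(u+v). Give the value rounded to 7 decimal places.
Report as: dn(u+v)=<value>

sn u = 0.935931825835079, cn u = 0.3521812280474576, dn u = 0.909829677643912
sn v = 0.9745365764667945, cn v = 0.2242285912375573, dn v = 0.9018262741115453
m = k² = 0.196593805321
D = 1 − m·sn²u·sn²v = 0.8364484939846769
dn(u+v) = (dn u·dn v − m·sn u·sn v·cn u·cn v)/D = 0.806348108500951/0.8364484939846769 = 0.9640140598014188

dn(u+v)=0.9640141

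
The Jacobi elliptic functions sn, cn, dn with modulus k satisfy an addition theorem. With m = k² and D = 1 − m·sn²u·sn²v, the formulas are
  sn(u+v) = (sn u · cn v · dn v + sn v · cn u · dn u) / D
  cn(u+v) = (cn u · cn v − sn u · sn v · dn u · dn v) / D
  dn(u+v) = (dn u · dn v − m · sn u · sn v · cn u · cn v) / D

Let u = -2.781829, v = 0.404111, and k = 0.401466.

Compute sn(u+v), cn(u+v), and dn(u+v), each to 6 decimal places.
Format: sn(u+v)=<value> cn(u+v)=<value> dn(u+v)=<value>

sn(u+v)=-0.774949 cn(u+v)=-0.632024 dn(u+v)=0.950372

sn u = -0.476015058428577, cn u = -0.879437129162306, dn u = 0.9815698213270478
sn v = 0.3916251945316552, cn v = 0.9201248322961636, dn v = 0.9875629351210892
m = k² = 0.161174949156
D = 1 − m·sn²u·sn²v = 0.9943988117093865
sn(u+v) = (sn u·cn v·dn v + sn v·cn u·dn u)/D = -0.770608128820172/0.9943988117093865 = -0.774948762755946
cn(u+v) = (cn u·cn v − sn u·sn v·dn u·dn v)/D = -0.6284839763472997/0.9943988117093865 = -0.6320240621234516
dn(u+v) = (dn u·dn v − m·sn u·sn v·cn u·cn v)/D = 0.9450488698823183/0.9943988117093865 = 0.9503720828645854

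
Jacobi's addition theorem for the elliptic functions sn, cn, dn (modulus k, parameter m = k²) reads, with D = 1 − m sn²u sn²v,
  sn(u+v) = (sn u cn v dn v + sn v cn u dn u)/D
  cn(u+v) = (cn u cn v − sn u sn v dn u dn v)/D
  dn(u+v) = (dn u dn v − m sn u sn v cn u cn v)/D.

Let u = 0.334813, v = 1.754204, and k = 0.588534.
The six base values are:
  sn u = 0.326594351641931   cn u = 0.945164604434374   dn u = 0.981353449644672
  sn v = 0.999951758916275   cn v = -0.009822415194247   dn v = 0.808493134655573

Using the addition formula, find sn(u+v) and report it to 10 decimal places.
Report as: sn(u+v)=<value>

sn(u+v)=0.9603804198

m = k² = 0.346372269156
D = 1 − m·sn²u·sn²v = 0.9630581576164499
sn(u+v) = (sn u·cn v·dn v + sn v·cn u·dn u)/D = 0.9249021977134973/0.9630581576164499 = 0.96038041981038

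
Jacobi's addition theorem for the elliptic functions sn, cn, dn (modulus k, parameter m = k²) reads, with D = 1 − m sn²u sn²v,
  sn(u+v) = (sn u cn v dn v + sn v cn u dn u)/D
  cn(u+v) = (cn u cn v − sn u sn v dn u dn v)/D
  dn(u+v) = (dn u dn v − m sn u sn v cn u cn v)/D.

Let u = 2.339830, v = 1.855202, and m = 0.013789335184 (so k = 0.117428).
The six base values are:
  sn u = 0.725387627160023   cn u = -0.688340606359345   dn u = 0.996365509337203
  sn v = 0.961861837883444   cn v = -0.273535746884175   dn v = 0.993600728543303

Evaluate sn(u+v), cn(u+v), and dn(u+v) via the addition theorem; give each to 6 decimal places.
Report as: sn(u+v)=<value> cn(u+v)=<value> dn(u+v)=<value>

sn(u+v)=-0.862623 cn(u+v)=-0.505848 dn(u+v)=0.994856

m = k² = 0.013789335184
D = 1 − m·sn²u·sn²v = 0.9932871181384878
sn(u+v) = (sn u·cn v·dn v + sn v·cn u·dn u)/D = -0.8568319125068234/0.9932871181384878 = -0.8626225960854158
cn(u+v) = (cn u·cn v − sn u·sn v·dn u·dn v)/D = -0.502452358706536/0.9932871181384878 = -0.5058480569527352
dn(u+v) = (dn u·dn v − m·sn u·sn v·cn u·cn v)/D = 0.9881779738327768/0.9932871181384878 = 0.9948563268239238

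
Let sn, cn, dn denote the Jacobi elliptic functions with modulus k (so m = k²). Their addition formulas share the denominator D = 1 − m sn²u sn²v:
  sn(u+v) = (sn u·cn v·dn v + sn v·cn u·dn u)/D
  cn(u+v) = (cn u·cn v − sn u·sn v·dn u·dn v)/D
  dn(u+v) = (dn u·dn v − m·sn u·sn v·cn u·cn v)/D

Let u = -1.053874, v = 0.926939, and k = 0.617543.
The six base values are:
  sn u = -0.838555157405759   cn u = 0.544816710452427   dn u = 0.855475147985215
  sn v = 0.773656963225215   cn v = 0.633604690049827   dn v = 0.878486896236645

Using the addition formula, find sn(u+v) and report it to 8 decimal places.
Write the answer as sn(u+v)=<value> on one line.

m = k² = 0.381359356849
D = 1 − m·sn²u·sn²v = 0.8394927874529038
sn(u+v) = (sn u·cn v·dn v + sn v·cn u·dn u)/D = -0.1061672148732041/0.8394927874529038 = -0.1264659047224514

sn(u+v)=-0.12646590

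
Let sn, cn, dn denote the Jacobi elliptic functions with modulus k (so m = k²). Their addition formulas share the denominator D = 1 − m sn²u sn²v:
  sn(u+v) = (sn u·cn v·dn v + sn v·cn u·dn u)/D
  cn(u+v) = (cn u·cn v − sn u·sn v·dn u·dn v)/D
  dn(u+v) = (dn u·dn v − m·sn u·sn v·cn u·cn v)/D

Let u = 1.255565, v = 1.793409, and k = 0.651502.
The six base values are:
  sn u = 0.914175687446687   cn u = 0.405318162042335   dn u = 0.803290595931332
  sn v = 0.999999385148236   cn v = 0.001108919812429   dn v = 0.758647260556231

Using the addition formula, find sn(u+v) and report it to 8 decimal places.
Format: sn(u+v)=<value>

sn(u+v)=0.50576348

m = k² = 0.424454856004
D = 1 − m·sn²u·sn²v = 0.6452762177172039
sn(u+v) = (sn u·cn v·dn v + sn v·cn u·dn u)/D = 0.3263571445281928/0.6452762177172039 = 0.5057634785964183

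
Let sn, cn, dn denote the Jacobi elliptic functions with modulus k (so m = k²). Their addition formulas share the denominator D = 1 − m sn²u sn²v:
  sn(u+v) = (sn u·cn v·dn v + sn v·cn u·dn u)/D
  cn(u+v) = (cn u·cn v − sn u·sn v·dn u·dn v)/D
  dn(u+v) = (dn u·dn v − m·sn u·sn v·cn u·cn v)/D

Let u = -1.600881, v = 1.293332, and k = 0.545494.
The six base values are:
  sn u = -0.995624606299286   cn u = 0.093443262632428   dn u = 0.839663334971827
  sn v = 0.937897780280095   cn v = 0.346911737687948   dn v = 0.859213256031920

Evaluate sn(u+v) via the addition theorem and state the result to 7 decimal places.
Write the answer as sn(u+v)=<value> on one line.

m = k² = 0.297563704036
D = 1 − m·sn²u·sn²v = 0.7405329495163607
sn(u+v) = (sn u·cn v·dn v + sn v·cn u·dn u)/D = -0.2231786983743214/0.7405329495163607 = -0.3013757841836459

sn(u+v)=-0.3013758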